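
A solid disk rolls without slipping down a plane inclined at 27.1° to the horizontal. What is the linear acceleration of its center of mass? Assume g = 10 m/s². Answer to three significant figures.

a ≈ 3.04 m/s²

With I = (1/2)MR², the ratio k = I/(MR²) is 0.5.
Newton's second law down the slope: Mg sinθ − f = Ma. The torque equation fR = Iα (with α = a/R) gives f = kMa.
Eliminating f: Mg sinθ = (1+k)Ma, so a = g sinθ/(1+k) = 10 × sin27.1° / 1.5 ≈ 3.04 m/s².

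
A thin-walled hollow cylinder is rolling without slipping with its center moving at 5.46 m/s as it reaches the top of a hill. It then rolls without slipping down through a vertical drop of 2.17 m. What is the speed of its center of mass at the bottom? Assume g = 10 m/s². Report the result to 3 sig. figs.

Here I = MR², so the shape factor k = I/(MR²) = 1.
The rolling condition ω = v/R makes the rotational term ½I(v/R)² = ½kMv², so KE_total = ½(1+k)Mv² = Mv².
Energy conservation: Mv₀² + Mgh = Mv², so v² = v₀² + 2gh/(1+k).
v = √(5.46² + 2×10×2.17/2) = √51.51 ≈ 7.18 m/s.

v ≈ 7.18 m/s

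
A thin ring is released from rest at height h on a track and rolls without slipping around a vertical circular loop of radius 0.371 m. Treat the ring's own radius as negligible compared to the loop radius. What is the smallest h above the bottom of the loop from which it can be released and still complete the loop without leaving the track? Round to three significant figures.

h_min ≈ 1.11 m

The moment of inertia is MR², giving k ≡ I/(MR²) = 1.
At the top of the loop, the minimum-contact condition is Mg = Mv_top²/r, so v_top² = gr.
With ω = v/R, the kinetic energy at speed v is ½(1+k)Mv² = Mv².
Energy conservation from release (height h) to the top (height 2r): Mgh = Mg(2r) + M·gr.
Thus h_min = 2r + (1+k)r/2 = r(2 + 2/2) = 0.371 × 3 ≈ 1.11 m.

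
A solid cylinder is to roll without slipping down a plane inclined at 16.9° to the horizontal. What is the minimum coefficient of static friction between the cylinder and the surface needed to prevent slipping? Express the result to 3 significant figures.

μ_min ≈ 0.101

For this body I = (1/2)MR², i.e. k = I/(MR²) = 0.5.
Along the incline Mg sinθ − f = Ma, and torque about the center fR = Iα = kMR²(a/R) gives f = kMa.
These give a = g sinθ/(1+k) and the required friction f = kMg sinθ/(1+k).
With N = Mg cosθ, the no-slip condition f ≤ μN gives μ_min = f/N = k tanθ/(1+k).
μ_min = 0.5 × tan16.9° / 1.5 ≈ 0.101.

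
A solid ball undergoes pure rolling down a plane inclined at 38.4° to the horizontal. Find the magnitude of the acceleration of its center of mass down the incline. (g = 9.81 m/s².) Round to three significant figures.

a ≈ 4.35 m/s²

Here I = (2/5)MR², so the shape factor k = I/(MR²) = 0.4.
Translational: Mg sinθ − f = Ma. Rotational about the CM: fR = Iα = kMRa, so f = kMa.
Eliminating f: Mg sinθ = (1+k)Ma, so a = g sinθ/(1+k) = 9.81 × sin38.4° / 1.4 ≈ 4.35 m/s².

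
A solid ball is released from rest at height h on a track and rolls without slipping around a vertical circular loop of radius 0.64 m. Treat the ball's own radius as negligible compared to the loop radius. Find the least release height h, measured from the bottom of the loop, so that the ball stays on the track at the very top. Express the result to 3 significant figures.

h_min ≈ 1.73 m

For this body I = (2/5)MR², i.e. k = I/(MR²) = 0.4.
At the top, contact is just lost when gravity alone supplies the centripetal force: Mg = Mv_top²/r, i.e. v_top² = gr.
With ω = v/R, the kinetic energy at speed v is ½(1+k)Mv² = (7/10)Mv².
Energy conservation from release (height h) to the top (height 2r): Mgh = Mg(2r) + (7/10)M·gr.
Thus h_min = 2r + (1+k)r/2 = r(2 + 1.4/2) = 0.64 × 2.7 ≈ 1.73 m.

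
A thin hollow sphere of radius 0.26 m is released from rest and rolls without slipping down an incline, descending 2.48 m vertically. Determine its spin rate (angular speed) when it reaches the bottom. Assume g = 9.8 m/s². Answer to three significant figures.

Here I = (2/3)MR², so the shape factor k = I/(MR²) = 2/3.
Pure rolling means v = ωR; then KE = ½Mv² + ½I(v/R)² = ½(1+k)Mv² = (5/6)Mv².
Energy conservation Mgh = ½(1+k)Mv² gives v = √(2gh/(1+k)) = √(2 × 9.8 × 2.48 / 1.667) = 5.4 m/s.
Then ω = v/R = 5.4 / 0.26 ≈ 20.8 rad/s.

ω ≈ 20.8 rad/s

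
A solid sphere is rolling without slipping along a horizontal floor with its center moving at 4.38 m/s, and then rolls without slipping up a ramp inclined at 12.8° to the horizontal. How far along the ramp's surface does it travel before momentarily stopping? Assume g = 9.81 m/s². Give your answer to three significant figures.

d ≈ 6.18 m

For this body I = (2/5)MR², i.e. k = I/(MR²) = 0.4.
Rolling without slipping gives ω = v/R, so the total kinetic energy is ½Mv² + ½Iω² = ½(1+k)Mv² = (7/10)Mv².
Setting this equal to Mgh gives the vertical rise h = (1+k)v₀²/(2g) = 1.4×4.38²/(2×9.81) = 1.369 m.
Along the incline, d = h/sinθ = 1.369/sin12.8° ≈ 6.18 m.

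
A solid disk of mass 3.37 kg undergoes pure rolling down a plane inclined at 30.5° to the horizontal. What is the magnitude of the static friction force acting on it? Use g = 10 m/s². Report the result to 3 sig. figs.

f ≈ 5.70 N

With I = (1/2)MR², the ratio k = I/(MR²) is 0.5.
Newton's second law down the slope: Mg sinθ − f = Ma. The torque equation fR = Iα (with α = a/R) gives f = kMa.
Combining, a = g sinθ/(1+k) and f = kMa = kMg sinθ/(1+k).
f = 0.5 × 3.37 × 10 × sin30.5° / 1.5 ≈ 5.70 N.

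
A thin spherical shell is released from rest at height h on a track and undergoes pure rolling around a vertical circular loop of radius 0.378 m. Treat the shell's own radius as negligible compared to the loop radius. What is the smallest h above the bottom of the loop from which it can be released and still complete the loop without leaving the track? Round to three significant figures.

h_min ≈ 1.07 m

Here I = (2/3)MR², so the shape factor k = I/(MR²) = 2/3.
At the top of the loop, the minimum-contact condition is Mg = Mv_top²/r, so v_top² = gr.
With ω = v/R, the kinetic energy at speed v is ½(1+k)Mv² = (5/6)Mv².
Energy conservation from release (height h) to the top (height 2r): Mgh = Mg(2r) + (5/6)M·gr.
Thus h_min = 2r + (1+k)r/2 = r(2 + 1.667/2) = 0.378 × 2.833 ≈ 1.07 m.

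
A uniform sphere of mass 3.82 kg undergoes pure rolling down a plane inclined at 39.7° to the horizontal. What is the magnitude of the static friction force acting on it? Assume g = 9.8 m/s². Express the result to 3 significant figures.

f ≈ 6.83 N

The moment of inertia is (2/5)MR², giving k ≡ I/(MR²) = 0.4.
Newton's second law down the slope: Mg sinθ − f = Ma. The torque equation fR = Iα (with α = a/R) gives f = kMa.
Combining, a = g sinθ/(1+k) and f = kMa = kMg sinθ/(1+k).
f = 0.4 × 3.82 × 9.8 × sin39.7° / 1.4 ≈ 6.83 N.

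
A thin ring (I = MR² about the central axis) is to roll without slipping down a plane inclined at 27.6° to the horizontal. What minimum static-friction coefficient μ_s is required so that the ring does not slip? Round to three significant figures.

μ_min ≈ 0.261

With I = MR², the ratio k = I/(MR²) is 1.
Along the incline Mg sinθ − f = Ma, and torque about the center fR = Iα = kMR²(a/R) gives f = kMa.
These give a = g sinθ/(1+k) and the required friction f = kMg sinθ/(1+k).
The normal force is N = Mg cosθ, so μ_min = f/N = k tanθ/(1+k).
μ_min = 1 × tan27.6° / 2 ≈ 0.261.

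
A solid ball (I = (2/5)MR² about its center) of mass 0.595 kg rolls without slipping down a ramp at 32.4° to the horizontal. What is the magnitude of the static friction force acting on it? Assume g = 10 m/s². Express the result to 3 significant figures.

f ≈ 0.911 N

With I = (2/5)MR², the ratio k = I/(MR²) is 0.4.
Newton's second law down the slope: Mg sinθ − f = Ma. The torque equation fR = Iα (with α = a/R) gives f = kMa.
Combining, a = g sinθ/(1+k) and f = kMa = kMg sinθ/(1+k).
f = 0.4 × 0.595 × 10 × sin32.4° / 1.4 ≈ 0.911 N.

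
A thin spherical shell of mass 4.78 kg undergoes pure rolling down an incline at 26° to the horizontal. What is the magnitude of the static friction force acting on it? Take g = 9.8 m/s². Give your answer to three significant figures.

f ≈ 8.21 N

For this body I = (2/3)MR², i.e. k = I/(MR²) = 2/3.
Along the incline Mg sinθ − f = Ma, and torque about the center fR = Iα = kMR²(a/R) gives f = kMa.
Combining, a = g sinθ/(1+k) and f = kMa = kMg sinθ/(1+k).
f = (2/3) × 4.78 × 9.8 × sin26° / 1.667 ≈ 8.21 N.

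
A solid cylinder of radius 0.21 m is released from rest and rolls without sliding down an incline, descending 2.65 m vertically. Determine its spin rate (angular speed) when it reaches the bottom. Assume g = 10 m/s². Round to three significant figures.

ω ≈ 28.3 rad/s

With I = (1/2)MR², the ratio k = I/(MR²) is 0.5.
Since it rolls without slipping, ω = v/R and KE = ½Mv² + ½Iω² = ½(1+k)Mv² = (3/4)Mv².
Energy conservation Mgh = ½(1+k)Mv² gives v = √(2gh/(1+k)) = √(2 × 10 × 2.65 / 1.5) = 5.944 m/s.
Then ω = v/R = 5.944 / 0.21 ≈ 28.3 rad/s.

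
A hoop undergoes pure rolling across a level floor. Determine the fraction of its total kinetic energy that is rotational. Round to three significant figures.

The moment of inertia is MR², giving k ≡ I/(MR²) = 1.
Since ω = v/R, the translational part is ½Mv² and the rotational part is ½I(v/R)² = ½kMv²; the total is ½(1+k)Mv².
The rotational fraction is therefore k/(1+k) = 1/2 ≈ 0.500.

fraction ≈ 0.500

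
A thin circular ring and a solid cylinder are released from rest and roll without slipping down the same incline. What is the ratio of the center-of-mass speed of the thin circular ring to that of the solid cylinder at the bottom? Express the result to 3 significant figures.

Each satisfies Mgh = ½(1+k)Mv² with k = I/(MR²), so v ∝ 1/√(1+k).
For the thin circular ring k = 1; for the solid cylinder k = 0.5.
v₁/v₂ = √((1+k₂)/(1+k₁)) = √(1.5/2) ≈ 0.866.

v_ratio ≈ 0.866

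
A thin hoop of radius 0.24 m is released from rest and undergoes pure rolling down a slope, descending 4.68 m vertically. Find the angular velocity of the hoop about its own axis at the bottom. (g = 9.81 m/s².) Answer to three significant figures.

For this body I = MR², i.e. k = I/(MR²) = 1.
The rolling condition ω = v/R makes the rotational term ½I(v/R)² = ½kMv², so KE_total = ½(1+k)Mv² = Mv².
Energy conservation Mgh = ½(1+k)Mv² gives v = √(2gh/(1+k)) = √(2 × 9.81 × 4.68 / 2) = 6.776 m/s.
The angular speed follows from ω = v/R = 6.776/0.24 ≈ 28.2 rad/s.

ω ≈ 28.2 rad/s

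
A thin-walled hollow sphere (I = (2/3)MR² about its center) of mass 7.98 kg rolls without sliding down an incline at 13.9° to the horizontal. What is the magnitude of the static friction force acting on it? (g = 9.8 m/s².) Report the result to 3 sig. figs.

f ≈ 7.51 N

The moment of inertia is (2/3)MR², giving k ≡ I/(MR²) = 2/3.
Along the incline Mg sinθ − f = Ma, and torque about the center fR = Iα = kMR²(a/R) gives f = kMa.
Combining, a = g sinθ/(1+k) and f = kMa = kMg sinθ/(1+k).
f = (2/3) × 7.98 × 9.8 × sin13.9° / 1.667 ≈ 7.51 N.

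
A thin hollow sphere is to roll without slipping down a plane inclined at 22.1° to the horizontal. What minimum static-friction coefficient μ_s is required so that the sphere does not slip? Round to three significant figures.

With I = (2/3)MR², the ratio k = I/(MR²) is 2/3.
Newton's second law down the slope: Mg sinθ − f = Ma. The torque equation fR = Iα (with α = a/R) gives f = kMa.
These give a = g sinθ/(1+k) and the required friction f = kMg sinθ/(1+k).
With N = Mg cosθ, the no-slip condition f ≤ μN gives μ_min = f/N = k tanθ/(1+k).
μ_min = (2/3) × tan22.1° / 1.667 ≈ 0.162.

μ_min ≈ 0.162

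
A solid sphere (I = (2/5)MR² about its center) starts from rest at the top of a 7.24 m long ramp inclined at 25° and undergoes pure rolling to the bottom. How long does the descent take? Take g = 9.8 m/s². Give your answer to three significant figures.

t ≈ 2.21 s

The moment of inertia is (2/5)MR², giving k ≡ I/(MR²) = 0.4.
Along the incline Mg sinθ − f = Ma, and torque about the center fR = Iα = kMR²(a/R) gives f = kMa.
Hence a = g sinθ/(1+k) = 9.8×sin25°/1.4 = 2.958 m/s².
Starting from rest, L = ½at², so t = √(2L/a) = √(2×7.24/2.958) ≈ 2.21 s.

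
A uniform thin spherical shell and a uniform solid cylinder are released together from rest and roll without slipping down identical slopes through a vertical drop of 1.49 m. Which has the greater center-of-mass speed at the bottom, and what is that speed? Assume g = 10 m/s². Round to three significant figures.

the uniform solid cylinder, at v ≈ 4.46 m/s

For rolling without slipping, Mgh = ½(1+k)Mv² where k = I/(MR²), so v = √(2gh/(1+k)).
Uniform thin spherical shell: k = 2/3, giving v = √(2×10×1.49/1.667) = 4.228 m/s.
Uniform solid cylinder: k = 0.5, giving v = √(2×10×1.49/1.5) = 4.457 m/s.
The smaller k wins: the uniform solid cylinder, at ≈ 4.46 m/s.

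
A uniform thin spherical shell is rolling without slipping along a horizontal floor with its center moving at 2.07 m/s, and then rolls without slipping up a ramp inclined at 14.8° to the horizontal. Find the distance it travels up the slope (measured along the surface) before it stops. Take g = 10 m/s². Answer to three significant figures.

For this body I = (2/3)MR², i.e. k = I/(MR²) = 2/3.
Rolling without slipping gives ω = v/R, so the total kinetic energy is ½Mv² + ½Iω² = ½(1+k)Mv² = (5/6)Mv².
Setting this equal to Mgh gives the vertical rise h = (1+k)v₀²/(2g) = 1.667×2.07²/(2×10) = 0.3571 m.
The distance along the slope is d = h/sinθ = 0.3571/sin14.8° ≈ 1.40 m.

d ≈ 1.40 m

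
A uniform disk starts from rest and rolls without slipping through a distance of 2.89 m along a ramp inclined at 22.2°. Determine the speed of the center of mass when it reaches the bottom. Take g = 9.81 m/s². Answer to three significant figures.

v ≈ 3.78 m/s

The moment of inertia is (1/2)MR², giving k ≡ I/(MR²) = 0.5.
Since it rolls without slipping, ω = v/R and KE = ½Mv² + ½Iω² = ½(1+k)Mv² = (3/4)Mv².
The vertical drop is h = L sinθ = 2.89 × sin22.2° = 1.092 m.
Setting Mgh = (3/4)Mv² gives v = √(2gh/(1+k)) = √(2·9.81·1.092/1.5) ≈ 3.78 m/s.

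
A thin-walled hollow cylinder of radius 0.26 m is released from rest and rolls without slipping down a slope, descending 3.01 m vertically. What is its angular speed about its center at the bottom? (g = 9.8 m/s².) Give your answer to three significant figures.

ω ≈ 20.9 rad/s

Here I = MR², so the shape factor k = I/(MR²) = 1.
Rolling without slipping gives ω = v/R, so the total kinetic energy is ½Mv² + ½Iω² = ½(1+k)Mv² = Mv².
Energy conservation Mgh = ½(1+k)Mv² gives v = √(2gh/(1+k)) = √(2 × 9.8 × 3.01 / 2) = 5.431 m/s.
The angular speed follows from ω = v/R = 5.431/0.26 ≈ 20.9 rad/s.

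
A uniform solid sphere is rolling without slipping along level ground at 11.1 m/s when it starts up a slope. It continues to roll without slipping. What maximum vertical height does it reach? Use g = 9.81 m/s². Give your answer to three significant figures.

h ≈ 8.79 m

Here I = (2/5)MR², so the shape factor k = I/(MR²) = 0.4.
Pure rolling means v = ωR; then KE = ½Mv² + ½I(v/R)² = ½(1+k)Mv² = (7/10)Mv².
All of this converts to potential energy at the highest point: (7/10)Mv₀² = Mgh.
Thus h = (1+k)v₀²/(2g) = 1.4 × 11.1² / (2 × 9.81) ≈ 8.79 m.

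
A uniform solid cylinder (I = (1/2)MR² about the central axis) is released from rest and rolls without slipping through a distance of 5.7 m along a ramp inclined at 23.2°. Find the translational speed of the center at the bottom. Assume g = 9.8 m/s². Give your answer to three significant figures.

v ≈ 5.42 m/s

With I = (1/2)MR², the ratio k = I/(MR²) is 0.5.
Since it rolls without slipping, ω = v/R and KE = ½Mv² + ½Iω² = ½(1+k)Mv² = (3/4)Mv².
The vertical drop is h = L sinθ = 5.7 × sin23.2° = 2.245 m.
Setting Mgh = (3/4)Mv² gives v = √(2gh/(1+k)) = √(2·9.8·2.245/1.5) ≈ 5.42 m/s.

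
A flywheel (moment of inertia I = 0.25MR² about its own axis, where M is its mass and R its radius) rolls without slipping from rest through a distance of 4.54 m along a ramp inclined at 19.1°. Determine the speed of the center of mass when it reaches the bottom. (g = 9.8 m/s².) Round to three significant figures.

v ≈ 4.83 m/s

For this body I = 0.25MR², i.e. k = I/(MR²) = 0.25.
The rolling condition ω = v/R makes the rotational term ½I(v/R)² = ½kMv², so KE_total = ½(1+k)Mv² = (5/8)Mv².
The vertical drop is h = L sinθ = 4.54 × sin19.1° = 1.486 m.
Setting Mgh = (5/8)Mv² gives v = √(2gh/(1+k)) = √(2·9.8·1.486/1.25) ≈ 4.83 m/s.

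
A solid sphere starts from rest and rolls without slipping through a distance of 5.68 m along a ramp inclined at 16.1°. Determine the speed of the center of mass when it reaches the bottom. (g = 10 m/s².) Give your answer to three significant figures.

The moment of inertia is (2/5)MR², giving k ≡ I/(MR²) = 0.4.
Pure rolling means v = ωR; then KE = ½Mv² + ½I(v/R)² = ½(1+k)Mv² = (7/10)Mv².
The vertical drop is h = L sinθ = 5.68 × sin16.1° = 1.575 m.
Setting Mgh = (7/10)Mv² gives v = √(2gh/(1+k)) = √(2·10·1.575/1.4) ≈ 4.74 m/s.

v ≈ 4.74 m/s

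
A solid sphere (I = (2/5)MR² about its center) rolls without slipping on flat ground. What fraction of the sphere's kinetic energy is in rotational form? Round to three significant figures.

fraction ≈ 0.286

For this body I = (2/5)MR², i.e. k = I/(MR²) = 0.4.
With ω = v/R, KE_trans = ½Mv² and KE_rot = ½Iω² = ½kMv², so KE_total = ½(1+k)Mv².
The rotational fraction is therefore k/(1+k) = 0.4/1.4 ≈ 0.286.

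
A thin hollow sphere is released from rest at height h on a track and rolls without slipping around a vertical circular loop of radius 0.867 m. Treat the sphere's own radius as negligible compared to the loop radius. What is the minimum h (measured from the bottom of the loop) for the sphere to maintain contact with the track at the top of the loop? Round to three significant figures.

h_min ≈ 2.46 m

Here I = (2/3)MR², so the shape factor k = I/(MR²) = 2/3.
At the top, contact is just lost when gravity alone supplies the centripetal force: Mg = Mv_top²/r, i.e. v_top² = gr.
With ω = v/R, the kinetic energy at speed v is ½(1+k)Mv² = (5/6)Mv².
Energy conservation from release (height h) to the top (height 2r): Mgh = Mg(2r) + (5/6)M·gr.
Thus h_min = 2r + (1+k)r/2 = r(2 + 1.667/2) = 0.867 × 2.833 ≈ 2.46 m.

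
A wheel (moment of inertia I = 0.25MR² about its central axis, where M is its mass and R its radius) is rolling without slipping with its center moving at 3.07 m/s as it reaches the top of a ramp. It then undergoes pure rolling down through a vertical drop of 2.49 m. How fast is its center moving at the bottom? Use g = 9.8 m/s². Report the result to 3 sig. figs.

Here I = 0.25MR², so the shape factor k = I/(MR²) = 0.25.
The rolling condition ω = v/R makes the rotational term ½I(v/R)² = ½kMv², so KE_total = ½(1+k)Mv² = (5/8)Mv².
Energy conservation: (5/8)Mv₀² + Mgh = (5/8)Mv², so v² = v₀² + 2gh/(1+k).
v = √(3.07² + 2×9.8×2.49/1.25) = √48.47 ≈ 6.96 m/s.

v ≈ 6.96 m/s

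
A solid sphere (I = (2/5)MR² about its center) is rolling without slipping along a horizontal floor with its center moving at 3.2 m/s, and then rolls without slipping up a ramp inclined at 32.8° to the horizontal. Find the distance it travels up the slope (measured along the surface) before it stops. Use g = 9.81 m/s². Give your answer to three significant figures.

For this body I = (2/5)MR², i.e. k = I/(MR²) = 0.4.
The rolling condition ω = v/R makes the rotational term ½I(v/R)² = ½kMv², so KE_total = ½(1+k)Mv² = (7/10)Mv².
Setting this equal to Mgh gives the vertical rise h = (1+k)v₀²/(2g) = 1.4×3.2²/(2×9.81) = 0.7307 m.
The distance along the slope is d = h/sinθ = 0.7307/sin32.8° ≈ 1.35 m.

d ≈ 1.35 m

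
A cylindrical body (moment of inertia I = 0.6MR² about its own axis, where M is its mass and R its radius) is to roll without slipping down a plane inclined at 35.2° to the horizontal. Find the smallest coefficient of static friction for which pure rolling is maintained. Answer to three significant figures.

μ_min ≈ 0.265

For this body I = 0.6MR², i.e. k = I/(MR²) = 0.6.
Newton's second law down the slope: Mg sinθ − f = Ma. The torque equation fR = Iα (with α = a/R) gives f = kMa.
These give a = g sinθ/(1+k) and the required friction f = kMg sinθ/(1+k).
With N = Mg cosθ, the no-slip condition f ≤ μN gives μ_min = f/N = k tanθ/(1+k).
μ_min = 0.6 × tan35.2° / 1.6 ≈ 0.265.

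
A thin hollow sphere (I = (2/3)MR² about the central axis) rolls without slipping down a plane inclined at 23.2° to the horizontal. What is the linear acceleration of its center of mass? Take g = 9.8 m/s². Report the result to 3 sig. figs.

For this body I = (2/3)MR², i.e. k = I/(MR²) = 2/3.
Along the incline Mg sinθ − f = Ma, and torque about the center fR = Iα = kMR²(a/R) gives f = kMa.
Eliminating f: Mg sinθ = (1+k)Ma, so a = g sinθ/(1+k) = 9.8 × sin23.2° / 1.667 ≈ 2.32 m/s².

a ≈ 2.32 m/s²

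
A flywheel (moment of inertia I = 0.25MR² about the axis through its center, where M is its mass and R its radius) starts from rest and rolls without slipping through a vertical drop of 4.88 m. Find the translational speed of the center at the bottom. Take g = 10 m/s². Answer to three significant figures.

For this body I = 0.25MR², i.e. k = I/(MR²) = 0.25.
Pure rolling means v = ωR; then KE = ½Mv² + ½I(v/R)² = ½(1+k)Mv² = (5/8)Mv².
Energy conservation: Mgh = (5/8)Mv², so v = √(2gh/(1+k)) = √(2 × 10 × 4.88 / 1.25) ≈ 8.84 m/s.

v ≈ 8.84 m/s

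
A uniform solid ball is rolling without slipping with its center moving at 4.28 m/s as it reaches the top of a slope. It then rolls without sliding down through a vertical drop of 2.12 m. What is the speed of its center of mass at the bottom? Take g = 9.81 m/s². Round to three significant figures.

v ≈ 6.93 m/s

For this body I = (2/5)MR², i.e. k = I/(MR²) = 0.4.
The rolling condition ω = v/R makes the rotational term ½I(v/R)² = ½kMv², so KE_total = ½(1+k)Mv² = (7/10)Mv².
Energy conservation: (7/10)Mv₀² + Mgh = (7/10)Mv², so v² = v₀² + 2gh/(1+k).
v = √(4.28² + 2×9.81×2.12/1.4) = √48.03 ≈ 6.93 m/s.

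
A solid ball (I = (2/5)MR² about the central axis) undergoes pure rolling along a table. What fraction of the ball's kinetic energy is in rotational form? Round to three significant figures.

fraction ≈ 0.286

For this body I = (2/5)MR², i.e. k = I/(MR²) = 0.4.
With ω = v/R, KE_trans = ½Mv² and KE_rot = ½Iω² = ½kMv², so KE_total = ½(1+k)Mv².
The rotational fraction is therefore k/(1+k) = 0.4/1.4 ≈ 0.286.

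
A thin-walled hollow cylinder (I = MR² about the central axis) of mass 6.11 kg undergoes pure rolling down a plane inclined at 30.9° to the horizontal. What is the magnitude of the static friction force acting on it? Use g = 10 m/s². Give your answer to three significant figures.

With I = MR², the ratio k = I/(MR²) is 1.
Translational: Mg sinθ − f = Ma. Rotational about the CM: fR = Iα = kMRa, so f = kMa.
Combining, a = g sinθ/(1+k) and f = kMa = kMg sinθ/(1+k).
f = 1 × 6.11 × 10 × sin30.9° / 2 ≈ 15.7 N.

f ≈ 15.7 N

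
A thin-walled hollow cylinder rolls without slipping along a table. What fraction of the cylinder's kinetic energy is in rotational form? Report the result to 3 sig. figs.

With I = MR², the ratio k = I/(MR²) is 1.
Since ω = v/R, the translational part is ½Mv² and the rotational part is ½I(v/R)² = ½kMv²; the total is ½(1+k)Mv².
The rotational fraction is therefore k/(1+k) = 1/2 ≈ 0.500.

fraction ≈ 0.500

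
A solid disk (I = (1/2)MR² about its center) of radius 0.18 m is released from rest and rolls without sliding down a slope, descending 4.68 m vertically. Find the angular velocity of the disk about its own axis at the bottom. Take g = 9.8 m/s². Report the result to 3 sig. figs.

For this body I = (1/2)MR², i.e. k = I/(MR²) = 0.5.
The rolling condition ω = v/R makes the rotational term ½I(v/R)² = ½kMv², so KE_total = ½(1+k)Mv² = (3/4)Mv².
Energy conservation Mgh = ½(1+k)Mv² gives v = √(2gh/(1+k)) = √(2 × 9.8 × 4.68 / 1.5) = 7.82 m/s.
Then ω = v/R = 7.82 / 0.18 ≈ 43.4 rad/s.

ω ≈ 43.4 rad/s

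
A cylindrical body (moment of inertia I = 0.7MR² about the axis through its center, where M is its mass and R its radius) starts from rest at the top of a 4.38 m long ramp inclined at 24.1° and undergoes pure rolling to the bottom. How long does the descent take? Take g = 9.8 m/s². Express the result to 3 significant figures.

With I = 0.7MR², the ratio k = I/(MR²) is 0.7.
Translational: Mg sinθ − f = Ma. Rotational about the CM: fR = Iα = kMRa, so f = kMa.
Hence a = g sinθ/(1+k) = 9.8×sin24.1°/1.7 = 2.354 m/s².
Starting from rest, L = ½at², so t = √(2L/a) = √(2×4.38/2.354) ≈ 1.93 s.

t ≈ 1.93 s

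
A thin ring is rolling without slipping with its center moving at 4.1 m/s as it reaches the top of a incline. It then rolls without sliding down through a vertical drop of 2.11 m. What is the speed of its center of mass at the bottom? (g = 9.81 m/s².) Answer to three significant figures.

For this body I = MR², i.e. k = I/(MR²) = 1.
Since it rolls without slipping, ω = v/R and KE = ½Mv² + ½Iω² = ½(1+k)Mv² = Mv².
Conserving energy between top and bottom: Mv² = Mv₀² + Mgh, hence v² = v₀² + 2gh/(1+k).
v = √(4.1² + 2×9.81×2.11/2) = √37.51 ≈ 6.12 m/s.

v ≈ 6.12 m/s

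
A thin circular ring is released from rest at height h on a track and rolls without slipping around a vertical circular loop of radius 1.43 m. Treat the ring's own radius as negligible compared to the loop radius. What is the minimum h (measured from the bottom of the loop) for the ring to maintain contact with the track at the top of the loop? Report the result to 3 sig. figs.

Here I = MR², so the shape factor k = I/(MR²) = 1.
At the top of the loop, the minimum-contact condition is Mg = Mv_top²/r, so v_top² = gr.
With ω = v/R, the kinetic energy at speed v is ½(1+k)Mv² = Mv².
Energy conservation from release (height h) to the top (height 2r): Mgh = Mg(2r) + M·gr.
Thus h_min = 2r + (1+k)r/2 = r(2 + 2/2) = 1.43 × 3 ≈ 4.29 m.

h_min ≈ 4.29 m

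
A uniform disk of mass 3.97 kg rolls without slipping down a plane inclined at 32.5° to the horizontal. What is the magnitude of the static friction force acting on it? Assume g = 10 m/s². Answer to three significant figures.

For this body I = (1/2)MR², i.e. k = I/(MR²) = 0.5.
Translational: Mg sinθ − f = Ma. Rotational about the CM: fR = Iα = kMRa, so f = kMa.
Combining, a = g sinθ/(1+k) and f = kMa = kMg sinθ/(1+k).
f = 0.5 × 3.97 × 10 × sin32.5° / 1.5 ≈ 7.11 N.

f ≈ 7.11 N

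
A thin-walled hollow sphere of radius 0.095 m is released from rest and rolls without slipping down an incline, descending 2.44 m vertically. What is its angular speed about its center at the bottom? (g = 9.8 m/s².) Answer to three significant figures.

ω ≈ 56.4 rad/s

Here I = (2/3)MR², so the shape factor k = I/(MR²) = 2/3.
Since it rolls without slipping, ω = v/R and KE = ½Mv² + ½Iω² = ½(1+k)Mv² = (5/6)Mv².
Energy conservation Mgh = ½(1+k)Mv² gives v = √(2gh/(1+k)) = √(2 × 9.8 × 2.44 / 1.667) = 5.357 m/s.
The angular speed follows from ω = v/R = 5.357/0.095 ≈ 56.4 rad/s.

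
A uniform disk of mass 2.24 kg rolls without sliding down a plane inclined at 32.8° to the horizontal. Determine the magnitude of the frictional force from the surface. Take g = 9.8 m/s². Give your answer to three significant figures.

With I = (1/2)MR², the ratio k = I/(MR²) is 0.5.
Translational: Mg sinθ − f = Ma. Rotational about the CM: fR = Iα = kMRa, so f = kMa.
Combining, a = g sinθ/(1+k) and f = kMa = kMg sinθ/(1+k).
f = 0.5 × 2.24 × 9.8 × sin32.8° / 1.5 ≈ 3.96 N.

f ≈ 3.96 N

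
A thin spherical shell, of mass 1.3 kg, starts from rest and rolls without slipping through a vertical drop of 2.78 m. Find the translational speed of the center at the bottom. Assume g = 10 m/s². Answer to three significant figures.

The moment of inertia is (2/3)MR², giving k ≡ I/(MR²) = 2/3.
Pure rolling means v = ωR; then KE = ½Mv² + ½I(v/R)² = ½(1+k)Mv² = (5/6)Mv².
Setting Mgh = (5/6)Mv² gives v = √(2gh/(1+k)) = √(2·10·2.78/1.667) ≈ 5.78 m/s.

v ≈ 5.78 m/s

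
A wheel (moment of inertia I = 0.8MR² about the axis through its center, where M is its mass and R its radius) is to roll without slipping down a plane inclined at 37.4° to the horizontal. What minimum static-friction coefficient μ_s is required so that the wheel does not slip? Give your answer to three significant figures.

The moment of inertia is 0.8MR², giving k ≡ I/(MR²) = 0.8.
Newton's second law down the slope: Mg sinθ − f = Ma. The torque equation fR = Iα (with α = a/R) gives f = kMa.
These give a = g sinθ/(1+k) and the required friction f = kMg sinθ/(1+k).
The normal force is N = Mg cosθ, so μ_min = f/N = k tanθ/(1+k).
μ_min = 0.8 × tan37.4° / 1.8 ≈ 0.340.

μ_min ≈ 0.340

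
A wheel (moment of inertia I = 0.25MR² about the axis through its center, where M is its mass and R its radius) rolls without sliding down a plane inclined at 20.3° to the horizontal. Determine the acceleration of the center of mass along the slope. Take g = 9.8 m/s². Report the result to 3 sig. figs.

a ≈ 2.72 m/s²

The moment of inertia is 0.25MR², giving k ≡ I/(MR²) = 0.25.
Newton's second law down the slope: Mg sinθ − f = Ma. The torque equation fR = Iα (with α = a/R) gives f = kMa.
Eliminating f: Mg sinθ = (1+k)Ma, so a = g sinθ/(1+k) = 9.8 × sin20.3° / 1.25 ≈ 2.72 m/s².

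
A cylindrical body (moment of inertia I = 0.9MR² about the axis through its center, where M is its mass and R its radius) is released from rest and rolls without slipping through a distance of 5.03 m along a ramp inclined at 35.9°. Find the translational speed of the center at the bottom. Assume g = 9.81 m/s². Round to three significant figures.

v ≈ 5.52 m/s

Here I = 0.9MR², so the shape factor k = I/(MR²) = 0.9.
Pure rolling means v = ωR; then KE = ½Mv² + ½I(v/R)² = ½(1+k)Mv² = (19/20)Mv².
The vertical drop is h = L sinθ = 5.03 × sin35.9° = 2.949 m.
Setting Mgh = (19/20)Mv² gives v = √(2gh/(1+k)) = √(2·9.81·2.949/1.9) ≈ 5.52 m/s.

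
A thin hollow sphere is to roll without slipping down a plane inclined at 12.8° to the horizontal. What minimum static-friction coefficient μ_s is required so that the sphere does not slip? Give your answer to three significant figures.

The moment of inertia is (2/3)MR², giving k ≡ I/(MR²) = 2/3.
Translational: Mg sinθ − f = Ma. Rotational about the CM: fR = Iα = kMRa, so f = kMa.
These give a = g sinθ/(1+k) and the required friction f = kMg sinθ/(1+k).
With N = Mg cosθ, the no-slip condition f ≤ μN gives μ_min = f/N = k tanθ/(1+k).
μ_min = (2/3) × tan12.8° / 1.667 ≈ 0.0909.

μ_min ≈ 0.0909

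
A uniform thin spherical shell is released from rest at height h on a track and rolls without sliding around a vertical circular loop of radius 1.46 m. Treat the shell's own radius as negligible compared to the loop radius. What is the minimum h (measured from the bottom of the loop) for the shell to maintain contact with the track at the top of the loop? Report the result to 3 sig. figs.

h_min ≈ 4.14 m

For this body I = (2/3)MR², i.e. k = I/(MR²) = 2/3.
At the top of the loop, the minimum-contact condition is Mg = Mv_top²/r, so v_top² = gr.
With ω = v/R, the kinetic energy at speed v is ½(1+k)Mv² = (5/6)Mv².
Energy conservation from release (height h) to the top (height 2r): Mgh = Mg(2r) + (5/6)M·gr.
Thus h_min = 2r + (1+k)r/2 = r(2 + 1.667/2) = 1.46 × 2.833 ≈ 4.14 m.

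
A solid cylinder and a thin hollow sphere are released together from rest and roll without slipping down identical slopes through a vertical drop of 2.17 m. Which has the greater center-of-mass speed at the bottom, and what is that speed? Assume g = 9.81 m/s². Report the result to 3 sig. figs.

For rolling without slipping, Mgh = ½(1+k)Mv² where k = I/(MR²), so v = √(2gh/(1+k)).
Solid cylinder: k = 0.5, giving v = √(2×9.81×2.17/1.5) = 5.328 m/s.
Thin hollow sphere: k = 2/3, giving v = √(2×9.81×2.17/1.667) = 5.054 m/s.
The smaller k wins: the solid cylinder, at ≈ 5.33 m/s.

the solid cylinder, at v ≈ 5.33 m/s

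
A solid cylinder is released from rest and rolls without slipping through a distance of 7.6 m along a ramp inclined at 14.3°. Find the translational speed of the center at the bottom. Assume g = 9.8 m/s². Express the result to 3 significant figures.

With I = (1/2)MR², the ratio k = I/(MR²) is 0.5.
The rolling condition ω = v/R makes the rotational term ½I(v/R)² = ½kMv², so KE_total = ½(1+k)Mv² = (3/4)Mv².
The vertical drop is h = L sinθ = 7.6 × sin14.3° = 1.877 m.
Setting Mgh = (3/4)Mv² gives v = √(2gh/(1+k)) = √(2·9.8·1.877/1.5) ≈ 4.95 m/s.

v ≈ 4.95 m/s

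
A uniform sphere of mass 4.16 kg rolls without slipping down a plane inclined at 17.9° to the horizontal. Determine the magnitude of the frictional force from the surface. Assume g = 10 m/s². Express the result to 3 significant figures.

For this body I = (2/5)MR², i.e. k = I/(MR²) = 0.4.
Newton's second law down the slope: Mg sinθ − f = Ma. The torque equation fR = Iα (with α = a/R) gives f = kMa.
Combining, a = g sinθ/(1+k) and f = kMa = kMg sinθ/(1+k).
f = 0.4 × 4.16 × 10 × sin17.9° / 1.4 ≈ 3.65 N.

f ≈ 3.65 N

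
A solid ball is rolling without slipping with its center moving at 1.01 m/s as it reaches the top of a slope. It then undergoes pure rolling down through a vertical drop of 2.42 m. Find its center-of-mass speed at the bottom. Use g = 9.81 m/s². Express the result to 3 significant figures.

v ≈ 5.91 m/s

The moment of inertia is (2/5)MR², giving k ≡ I/(MR²) = 0.4.
Since it rolls without slipping, ω = v/R and KE = ½Mv² + ½Iω² = ½(1+k)Mv² = (7/10)Mv².
Energy conservation: (7/10)Mv₀² + Mgh = (7/10)Mv², so v² = v₀² + 2gh/(1+k).
v = √(1.01² + 2×9.81×2.42/1.4) = √34.93 ≈ 5.91 m/s.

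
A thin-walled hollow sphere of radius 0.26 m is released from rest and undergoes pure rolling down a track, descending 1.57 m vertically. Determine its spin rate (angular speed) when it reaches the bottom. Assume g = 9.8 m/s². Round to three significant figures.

ω ≈ 16.5 rad/s

The moment of inertia is (2/3)MR², giving k ≡ I/(MR²) = 2/3.
Pure rolling means v = ωR; then KE = ½Mv² + ½I(v/R)² = ½(1+k)Mv² = (5/6)Mv².
Energy conservation Mgh = ½(1+k)Mv² gives v = √(2gh/(1+k)) = √(2 × 9.8 × 1.57 / 1.667) = 4.297 m/s.
Then ω = v/R = 4.297 / 0.26 ≈ 16.5 rad/s.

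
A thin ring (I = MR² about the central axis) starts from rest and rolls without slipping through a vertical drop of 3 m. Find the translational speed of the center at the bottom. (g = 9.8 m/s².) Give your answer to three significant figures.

v ≈ 5.42 m/s

With I = MR², the ratio k = I/(MR²) is 1.
Rolling without slipping gives ω = v/R, so the total kinetic energy is ½Mv² + ½Iω² = ½(1+k)Mv² = Mv².
Energy conservation: Mgh = Mv², so v = √(2gh/(1+k)) = √(2 × 9.8 × 3 / 2) ≈ 5.42 m/s.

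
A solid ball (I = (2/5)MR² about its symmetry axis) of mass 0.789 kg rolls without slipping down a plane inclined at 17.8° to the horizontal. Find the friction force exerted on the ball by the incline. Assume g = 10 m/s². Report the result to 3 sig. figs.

With I = (2/5)MR², the ratio k = I/(MR²) is 0.4.
Along the incline Mg sinθ − f = Ma, and torque about the center fR = Iα = kMR²(a/R) gives f = kMa.
Combining, a = g sinθ/(1+k) and f = kMa = kMg sinθ/(1+k).
f = 0.4 × 0.789 × 10 × sin17.8° / 1.4 ≈ 0.689 N.

f ≈ 0.689 N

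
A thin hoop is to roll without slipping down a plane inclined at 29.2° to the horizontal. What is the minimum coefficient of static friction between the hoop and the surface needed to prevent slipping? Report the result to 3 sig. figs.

The moment of inertia is MR², giving k ≡ I/(MR²) = 1.
Along the incline Mg sinθ − f = Ma, and torque about the center fR = Iα = kMR²(a/R) gives f = kMa.
These give a = g sinθ/(1+k) and the required friction f = kMg sinθ/(1+k).
The normal force is N = Mg cosθ, so μ_min = f/N = k tanθ/(1+k).
μ_min = 1 × tan29.2° / 2 ≈ 0.279.

μ_min ≈ 0.279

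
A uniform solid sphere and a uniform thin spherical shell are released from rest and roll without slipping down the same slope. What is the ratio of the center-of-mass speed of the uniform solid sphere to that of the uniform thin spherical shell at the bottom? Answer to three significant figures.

Each satisfies Mgh = ½(1+k)Mv² with k = I/(MR²), so v ∝ 1/√(1+k).
For the uniform solid sphere k = 0.4; for the uniform thin spherical shell k = 2/3.
v₁/v₂ = √((1+k₂)/(1+k₁)) = √(1.667/1.4) ≈ 1.09.

v_ratio ≈ 1.09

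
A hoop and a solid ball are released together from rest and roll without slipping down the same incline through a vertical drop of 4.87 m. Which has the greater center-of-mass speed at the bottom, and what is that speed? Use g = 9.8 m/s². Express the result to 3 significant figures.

the solid ball, at v ≈ 8.26 m/s

For rolling without slipping, Mgh = ½(1+k)Mv² where k = I/(MR²), so v = √(2gh/(1+k)).
Hoop: k = 1, giving v = √(2×9.8×4.87/2) = 6.908 m/s.
Solid ball: k = 0.4, giving v = √(2×9.8×4.87/1.4) = 8.257 m/s.
The smaller k wins: the solid ball, at ≈ 8.26 m/s.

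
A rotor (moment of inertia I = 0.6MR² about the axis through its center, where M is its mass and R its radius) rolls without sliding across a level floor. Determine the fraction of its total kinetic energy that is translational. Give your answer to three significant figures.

fraction ≈ 0.625

The moment of inertia is 0.6MR², giving k ≡ I/(MR²) = 0.6.
With ω = v/R, KE_trans = ½Mv² and KE_rot = ½Iω² = ½kMv², so KE_total = ½(1+k)Mv².
The translational fraction is therefore 1/(1+k) = 1/1.6 ≈ 0.625.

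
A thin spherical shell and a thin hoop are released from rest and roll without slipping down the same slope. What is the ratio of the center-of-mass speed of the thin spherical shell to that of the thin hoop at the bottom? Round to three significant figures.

v_ratio ≈ 1.10

Each satisfies Mgh = ½(1+k)Mv² with k = I/(MR²), so v ∝ 1/√(1+k).
For the thin spherical shell k = 2/3; for the thin hoop k = 1.
v₁/v₂ = √((1+k₂)/(1+k₁)) = √(2/1.667) ≈ 1.10.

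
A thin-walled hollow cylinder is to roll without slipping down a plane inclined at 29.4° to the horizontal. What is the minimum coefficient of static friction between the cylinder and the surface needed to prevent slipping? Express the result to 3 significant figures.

μ_min ≈ 0.282

With I = MR², the ratio k = I/(MR²) is 1.
Newton's second law down the slope: Mg sinθ − f = Ma. The torque equation fR = Iα (with α = a/R) gives f = kMa.
These give a = g sinθ/(1+k) and the required friction f = kMg sinθ/(1+k).
The normal force is N = Mg cosθ, so μ_min = f/N = k tanθ/(1+k).
μ_min = 1 × tan29.4° / 2 ≈ 0.282.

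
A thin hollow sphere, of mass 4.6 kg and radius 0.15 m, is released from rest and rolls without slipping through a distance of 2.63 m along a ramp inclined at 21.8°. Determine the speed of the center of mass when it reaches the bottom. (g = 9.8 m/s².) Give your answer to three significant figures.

With I = (2/3)MR², the ratio k = I/(MR²) is 2/3.
Since it rolls without slipping, ω = v/R and KE = ½Mv² + ½Iω² = ½(1+k)Mv² = (5/6)Mv².
The vertical drop is h = L sinθ = 2.63 × sin21.8° = 0.9767 m.
Setting Mgh = (5/6)Mv² gives v = √(2gh/(1+k)) = √(2·9.8·0.9767/1.667) ≈ 3.39 m/s.

v ≈ 3.39 m/s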